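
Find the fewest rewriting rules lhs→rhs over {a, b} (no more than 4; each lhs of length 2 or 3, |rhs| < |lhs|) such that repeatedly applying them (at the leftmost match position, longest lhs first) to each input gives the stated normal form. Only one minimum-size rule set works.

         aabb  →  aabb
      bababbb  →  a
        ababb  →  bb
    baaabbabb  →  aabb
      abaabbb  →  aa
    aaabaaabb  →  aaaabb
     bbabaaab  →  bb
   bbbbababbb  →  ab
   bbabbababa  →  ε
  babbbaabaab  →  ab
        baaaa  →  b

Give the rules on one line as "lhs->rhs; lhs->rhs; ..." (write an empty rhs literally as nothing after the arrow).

aba->; ba->b; bba->; bbb->a

  | aabb
  | bababbb => bbabbb => bbb => a
  | ababb => bb
  | baaabbabb => baabbabb => babbabb => bbbabb => aabb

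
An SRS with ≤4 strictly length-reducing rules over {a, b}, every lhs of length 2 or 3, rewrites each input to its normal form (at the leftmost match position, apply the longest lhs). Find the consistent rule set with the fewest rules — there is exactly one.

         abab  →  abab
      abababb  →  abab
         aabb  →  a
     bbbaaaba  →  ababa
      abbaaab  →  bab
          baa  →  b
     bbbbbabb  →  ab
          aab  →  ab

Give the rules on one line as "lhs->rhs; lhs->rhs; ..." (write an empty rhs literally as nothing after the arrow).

aa->a; aaa->ba; baa->b; bb->a

  | abab
  | abababb => ababaa => abab
  | aabb => abb => aa => a
  | bbbaaaba => abaaaba => ababa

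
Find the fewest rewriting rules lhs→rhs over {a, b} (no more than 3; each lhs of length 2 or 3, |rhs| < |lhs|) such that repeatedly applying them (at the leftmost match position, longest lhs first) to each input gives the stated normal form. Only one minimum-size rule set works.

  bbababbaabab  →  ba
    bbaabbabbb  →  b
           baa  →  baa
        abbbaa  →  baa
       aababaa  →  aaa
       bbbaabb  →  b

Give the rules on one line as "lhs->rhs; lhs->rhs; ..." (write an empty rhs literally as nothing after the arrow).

  | bbababbaabab => bababbaabab => babbaabab => bbaabab => baabab => baab => ba
  | bbaabbabbb => baabbabbb => bababbb => babbb => bbb => bb => b
  | baa
  | abbbaa => bbaa => baa

ab->; bb->b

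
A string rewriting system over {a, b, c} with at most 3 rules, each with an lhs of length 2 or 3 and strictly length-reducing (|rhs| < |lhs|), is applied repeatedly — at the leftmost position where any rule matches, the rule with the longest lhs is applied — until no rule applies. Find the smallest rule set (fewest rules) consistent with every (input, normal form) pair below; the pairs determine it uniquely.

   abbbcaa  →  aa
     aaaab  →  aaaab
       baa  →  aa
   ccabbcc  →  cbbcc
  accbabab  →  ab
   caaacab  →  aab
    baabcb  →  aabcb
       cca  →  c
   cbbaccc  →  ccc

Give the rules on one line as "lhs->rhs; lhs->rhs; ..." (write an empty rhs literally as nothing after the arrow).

  | abbbcaa => abbba => abba => aba => aa
  | aaaab
  | baa => aa
  | ccabbcc => cbbcc

ba->a; ca->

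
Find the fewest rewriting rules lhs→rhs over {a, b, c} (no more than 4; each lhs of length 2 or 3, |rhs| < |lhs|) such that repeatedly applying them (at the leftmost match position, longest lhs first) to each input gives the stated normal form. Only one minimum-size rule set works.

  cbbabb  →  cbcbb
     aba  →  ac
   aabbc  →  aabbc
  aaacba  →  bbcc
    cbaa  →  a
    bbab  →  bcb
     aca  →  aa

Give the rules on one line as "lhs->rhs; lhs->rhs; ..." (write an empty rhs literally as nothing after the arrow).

  | cbbabb => cbcbb
  | aba => ac
  | aabbc
  | aaacba => bbcba => bbcc

aaa->bb; ba->c; ca->a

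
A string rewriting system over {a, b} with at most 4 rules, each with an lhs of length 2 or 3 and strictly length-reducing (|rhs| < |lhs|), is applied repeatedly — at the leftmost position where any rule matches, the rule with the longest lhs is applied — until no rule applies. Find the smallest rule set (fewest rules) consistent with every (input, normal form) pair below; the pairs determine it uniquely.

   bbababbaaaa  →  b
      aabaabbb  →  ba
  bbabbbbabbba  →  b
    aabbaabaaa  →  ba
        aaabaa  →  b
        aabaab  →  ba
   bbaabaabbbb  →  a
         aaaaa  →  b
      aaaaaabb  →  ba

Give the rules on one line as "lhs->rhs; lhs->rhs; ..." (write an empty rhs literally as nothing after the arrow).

aa->b; ab->a; bb->a

  | bbababbaaaa => aababbaaaa => bbabbaaaa => aabbaaaa => bbbaaaa => abaaaa => aaaaa => baaa => bba => aa => b
  | aabaabbb => bbaabbb => aaabbb => babbb => babb => bab => ba
  | bbabbbbabbba => aabbbbabbba => bbbbbabbba => abbbabbba => abbabbba => ababbba => aabbba => bbbba => abba => aba => aa => b
  | aabbaabaaa => bbbaabaaa => abaabaaa => aaabaaa => babaaa => baaaa => bbaa => aaa => ba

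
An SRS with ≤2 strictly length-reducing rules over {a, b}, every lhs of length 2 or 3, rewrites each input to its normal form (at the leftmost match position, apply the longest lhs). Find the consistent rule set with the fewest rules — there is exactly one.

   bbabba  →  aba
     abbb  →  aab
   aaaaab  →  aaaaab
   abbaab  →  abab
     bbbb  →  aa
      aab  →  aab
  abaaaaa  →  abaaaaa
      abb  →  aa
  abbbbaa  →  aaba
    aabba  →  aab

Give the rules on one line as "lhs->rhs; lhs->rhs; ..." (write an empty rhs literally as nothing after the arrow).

  | bbabba => bbba => aba
  | abbb => aab
  | aaaaab
  | abbaab => abab

bb->a; bba->b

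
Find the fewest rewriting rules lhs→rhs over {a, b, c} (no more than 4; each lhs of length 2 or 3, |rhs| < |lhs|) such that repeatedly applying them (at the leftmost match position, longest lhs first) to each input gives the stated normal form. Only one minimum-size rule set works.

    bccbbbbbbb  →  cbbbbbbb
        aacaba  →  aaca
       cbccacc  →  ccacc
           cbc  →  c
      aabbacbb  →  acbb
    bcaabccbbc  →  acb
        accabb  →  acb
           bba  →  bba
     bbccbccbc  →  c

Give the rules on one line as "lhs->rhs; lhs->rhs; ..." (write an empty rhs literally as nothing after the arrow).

  | bccbbbbbbb => cbbbbbbb
  | aacaba => aaca
  | cbccacc => ccacc
  | cbc => c

ab->; bc->; ccb->cb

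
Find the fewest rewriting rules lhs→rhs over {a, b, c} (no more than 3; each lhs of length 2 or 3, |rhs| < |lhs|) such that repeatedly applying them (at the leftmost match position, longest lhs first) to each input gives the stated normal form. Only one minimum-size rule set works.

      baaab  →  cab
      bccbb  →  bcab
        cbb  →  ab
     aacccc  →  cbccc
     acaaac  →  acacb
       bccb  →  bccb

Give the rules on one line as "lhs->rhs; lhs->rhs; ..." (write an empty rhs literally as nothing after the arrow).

aac->cb; baa->c; cbb->ab

  | baaab => cab
  | bccbb => bcab
  | cbb => ab
  | aacccc => cbccc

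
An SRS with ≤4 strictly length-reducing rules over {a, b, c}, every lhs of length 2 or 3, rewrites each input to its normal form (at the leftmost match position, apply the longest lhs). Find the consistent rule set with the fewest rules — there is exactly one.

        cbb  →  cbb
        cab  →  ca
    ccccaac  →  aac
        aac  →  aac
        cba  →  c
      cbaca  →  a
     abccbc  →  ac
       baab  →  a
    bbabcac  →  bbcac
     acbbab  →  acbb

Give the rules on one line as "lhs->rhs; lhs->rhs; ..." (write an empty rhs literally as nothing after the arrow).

ab->a; ba->; cc->

  | cbb
  | cab => ca
  | ccccaac => ccaac => aac
  | aac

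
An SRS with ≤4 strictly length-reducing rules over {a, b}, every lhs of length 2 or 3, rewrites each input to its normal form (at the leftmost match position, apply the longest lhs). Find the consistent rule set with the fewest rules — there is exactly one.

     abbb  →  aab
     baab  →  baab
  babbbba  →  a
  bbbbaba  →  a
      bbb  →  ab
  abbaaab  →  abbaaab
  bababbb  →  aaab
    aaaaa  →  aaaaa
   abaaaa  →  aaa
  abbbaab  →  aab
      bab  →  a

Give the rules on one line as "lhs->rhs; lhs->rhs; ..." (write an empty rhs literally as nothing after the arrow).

  | abbb => aab
  | baab
  | babbbba => abbba => aaba => a
  | bbbbaba => abbaba => abaa => a

aba->; bab->a; bbb->ab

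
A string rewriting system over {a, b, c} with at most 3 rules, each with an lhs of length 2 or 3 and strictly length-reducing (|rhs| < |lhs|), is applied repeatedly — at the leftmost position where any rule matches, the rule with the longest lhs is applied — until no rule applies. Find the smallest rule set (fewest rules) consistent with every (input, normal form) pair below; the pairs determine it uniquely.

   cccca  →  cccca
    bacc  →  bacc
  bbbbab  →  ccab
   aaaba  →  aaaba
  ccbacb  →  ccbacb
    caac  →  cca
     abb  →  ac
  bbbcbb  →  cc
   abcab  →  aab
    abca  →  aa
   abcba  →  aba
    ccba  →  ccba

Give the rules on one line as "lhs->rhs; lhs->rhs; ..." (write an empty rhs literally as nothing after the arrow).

aac->ca; bb->c; bc->

  | cccca
  | bacc
  | bbbbab => cbbab => ccab
  | aaaba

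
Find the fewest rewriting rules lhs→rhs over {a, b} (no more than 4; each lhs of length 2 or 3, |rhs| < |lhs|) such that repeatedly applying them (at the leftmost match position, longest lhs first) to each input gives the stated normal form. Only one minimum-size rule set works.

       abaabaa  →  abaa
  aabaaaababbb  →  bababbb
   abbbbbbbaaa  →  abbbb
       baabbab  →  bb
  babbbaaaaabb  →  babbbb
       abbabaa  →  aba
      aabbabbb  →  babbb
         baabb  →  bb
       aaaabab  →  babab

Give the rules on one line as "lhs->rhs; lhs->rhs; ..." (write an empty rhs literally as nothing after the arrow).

aaa->b; aab->; bba->b

  | abaabaa => abaa
  | aabaaaababbb => aaaababbb => bababbb
  | abbbbbbbaaa => abbbbbbaa => abbbbba => abbbb
  | baabbab => bbab => bb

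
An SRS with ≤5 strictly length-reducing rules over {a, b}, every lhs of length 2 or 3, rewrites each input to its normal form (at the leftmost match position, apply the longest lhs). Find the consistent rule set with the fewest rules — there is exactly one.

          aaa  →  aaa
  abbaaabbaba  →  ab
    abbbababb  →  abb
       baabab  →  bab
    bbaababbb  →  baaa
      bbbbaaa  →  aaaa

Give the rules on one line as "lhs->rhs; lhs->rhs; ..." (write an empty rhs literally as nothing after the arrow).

  | aaa
  | abbaaabbaba => abaabbaba => aaabbaba => aabbaba => abbaba => abba => ab
  | abbbababb => aaaababb => aaababb => aababb => ababb => aabb => abb
  | baabab => babab => baab => bab

aab->ab; aba->aa; bba->b; bbb->aa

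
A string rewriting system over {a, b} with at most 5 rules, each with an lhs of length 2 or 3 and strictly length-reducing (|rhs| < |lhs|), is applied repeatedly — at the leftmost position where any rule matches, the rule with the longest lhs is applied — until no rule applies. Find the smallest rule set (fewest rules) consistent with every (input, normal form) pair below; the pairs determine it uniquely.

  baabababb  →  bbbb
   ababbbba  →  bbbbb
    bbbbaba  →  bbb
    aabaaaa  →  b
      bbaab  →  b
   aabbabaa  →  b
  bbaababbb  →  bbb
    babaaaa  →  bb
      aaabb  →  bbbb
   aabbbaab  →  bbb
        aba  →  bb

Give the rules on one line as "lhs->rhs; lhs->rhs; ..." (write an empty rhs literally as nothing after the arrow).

aa->b; aaa->bb; aba->bb; ba->

  | baabababb => abababb => bbbabb => bbbb
  | ababbbba => bbbbbba => bbbbb
  | bbbbaba => bbbba => bbb
  | aabaaaa => bbaaaa => baaa => aa => b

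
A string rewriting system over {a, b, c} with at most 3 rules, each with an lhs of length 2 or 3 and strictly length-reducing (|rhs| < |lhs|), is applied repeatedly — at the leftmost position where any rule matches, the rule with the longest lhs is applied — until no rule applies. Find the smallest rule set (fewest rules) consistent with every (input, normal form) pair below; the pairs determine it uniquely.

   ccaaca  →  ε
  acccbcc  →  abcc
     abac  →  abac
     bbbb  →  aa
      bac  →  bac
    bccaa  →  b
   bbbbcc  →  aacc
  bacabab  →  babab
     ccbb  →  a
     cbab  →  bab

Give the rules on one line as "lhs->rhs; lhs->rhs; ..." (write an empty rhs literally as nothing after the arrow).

  | ccaaca => caca => ca => ε
  | acccbcc => accbcc => acbcc => abcc
  | abac
  | bbbb => abb => aa

bb->a; ca->; cb->b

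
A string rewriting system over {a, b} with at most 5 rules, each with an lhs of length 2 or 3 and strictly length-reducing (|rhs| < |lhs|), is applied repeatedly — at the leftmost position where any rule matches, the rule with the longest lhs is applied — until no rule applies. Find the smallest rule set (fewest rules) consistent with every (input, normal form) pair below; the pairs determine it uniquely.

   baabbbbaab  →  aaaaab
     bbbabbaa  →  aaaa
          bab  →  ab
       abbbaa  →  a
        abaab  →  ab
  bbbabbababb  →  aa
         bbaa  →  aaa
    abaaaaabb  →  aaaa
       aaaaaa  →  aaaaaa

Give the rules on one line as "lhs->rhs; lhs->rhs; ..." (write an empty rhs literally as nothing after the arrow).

  | baabbbbaab => aabbbbaab => aabbaab => aaaaab
  | bbbabbaa => babbaa => abbaa => aaaa
  | bab => ab
  | abbbaa => abaa => a

aba->; ba->a; bb->; bba->aa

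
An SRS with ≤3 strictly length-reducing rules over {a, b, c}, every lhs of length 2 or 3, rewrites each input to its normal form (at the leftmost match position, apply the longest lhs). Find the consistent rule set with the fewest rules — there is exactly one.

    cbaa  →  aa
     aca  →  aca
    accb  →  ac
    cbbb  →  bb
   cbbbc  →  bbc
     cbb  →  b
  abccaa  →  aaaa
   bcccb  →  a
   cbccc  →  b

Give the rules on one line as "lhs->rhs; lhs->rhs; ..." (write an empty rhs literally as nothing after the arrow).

bcc->a; cb->; ccc->b

  | cbaa => aa
  | aca
  | accb => ac
  | cbbb => bb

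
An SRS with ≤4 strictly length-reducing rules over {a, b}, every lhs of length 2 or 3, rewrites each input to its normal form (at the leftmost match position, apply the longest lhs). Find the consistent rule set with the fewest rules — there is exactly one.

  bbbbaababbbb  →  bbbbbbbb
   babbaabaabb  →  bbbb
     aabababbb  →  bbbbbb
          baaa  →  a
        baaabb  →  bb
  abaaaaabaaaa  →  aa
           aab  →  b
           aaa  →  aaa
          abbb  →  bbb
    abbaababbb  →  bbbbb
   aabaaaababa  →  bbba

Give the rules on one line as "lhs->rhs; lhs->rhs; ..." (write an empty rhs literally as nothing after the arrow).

ab->b; aba->bb; baa->; bab->bb

  | bbbbaababbbb => bbbbabbbb => bbbbbbbb
  | babbaabaabb => bbbaabaabb => bbbaabb => bbbb
  | aabababbb => abbbabbb => bbbabbb => bbbbbb
  | baaa => a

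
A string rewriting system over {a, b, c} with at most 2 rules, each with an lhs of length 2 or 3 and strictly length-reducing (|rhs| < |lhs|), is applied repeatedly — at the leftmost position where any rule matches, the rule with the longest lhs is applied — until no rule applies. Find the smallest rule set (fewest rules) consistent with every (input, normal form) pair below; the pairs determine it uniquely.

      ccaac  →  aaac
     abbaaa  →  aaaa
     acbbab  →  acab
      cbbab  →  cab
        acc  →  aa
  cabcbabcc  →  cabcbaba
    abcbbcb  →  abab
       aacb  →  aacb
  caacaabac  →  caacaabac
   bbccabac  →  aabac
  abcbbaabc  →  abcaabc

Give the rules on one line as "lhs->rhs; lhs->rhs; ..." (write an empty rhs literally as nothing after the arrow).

  | ccaac => aaac
  | abbaaa => aaaa
  | acbbab => acab
  | cbbab => cab

bb->; cc->a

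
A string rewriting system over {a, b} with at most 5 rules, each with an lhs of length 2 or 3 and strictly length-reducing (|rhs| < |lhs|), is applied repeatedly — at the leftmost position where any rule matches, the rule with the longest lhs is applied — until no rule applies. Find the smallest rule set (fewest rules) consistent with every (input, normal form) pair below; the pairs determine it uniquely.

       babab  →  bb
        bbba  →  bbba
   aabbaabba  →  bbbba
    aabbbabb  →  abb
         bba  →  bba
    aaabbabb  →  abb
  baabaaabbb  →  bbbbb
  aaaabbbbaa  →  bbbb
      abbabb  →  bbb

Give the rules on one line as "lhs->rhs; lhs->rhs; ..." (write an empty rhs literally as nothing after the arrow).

aa->; aaa->aa; aba->b; bab->ab

  | babab => abab => bb
  | bbba
  | aabbaabba => bbaabba => bbbba
  | aabbbabb => bbbabb => bbabb => babb => abb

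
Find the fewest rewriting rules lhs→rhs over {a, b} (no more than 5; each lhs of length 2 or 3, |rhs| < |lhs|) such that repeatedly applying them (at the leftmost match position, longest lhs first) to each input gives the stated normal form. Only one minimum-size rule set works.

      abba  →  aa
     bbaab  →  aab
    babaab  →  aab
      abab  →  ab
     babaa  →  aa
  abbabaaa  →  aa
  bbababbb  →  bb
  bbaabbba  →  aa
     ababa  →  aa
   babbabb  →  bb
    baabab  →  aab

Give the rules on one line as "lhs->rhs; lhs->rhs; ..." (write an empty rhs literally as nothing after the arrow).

aaa->aa; ba->a; bab->b; bbb->bb

  | abba => aba => aa
  | bbaab => baab => aab
  | babaab => baab => aab
  | abab => ab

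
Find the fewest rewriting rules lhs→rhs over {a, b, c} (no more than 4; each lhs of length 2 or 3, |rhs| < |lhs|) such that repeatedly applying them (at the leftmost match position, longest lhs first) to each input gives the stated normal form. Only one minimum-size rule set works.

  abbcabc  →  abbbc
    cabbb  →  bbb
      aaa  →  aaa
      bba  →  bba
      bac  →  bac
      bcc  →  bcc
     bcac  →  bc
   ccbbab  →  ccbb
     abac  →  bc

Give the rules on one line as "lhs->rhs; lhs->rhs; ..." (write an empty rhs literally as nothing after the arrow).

aba->b; bab->b; ca->

  | abbcabc => abbbc
  | cabbb => bbb
  | aaa
  | bba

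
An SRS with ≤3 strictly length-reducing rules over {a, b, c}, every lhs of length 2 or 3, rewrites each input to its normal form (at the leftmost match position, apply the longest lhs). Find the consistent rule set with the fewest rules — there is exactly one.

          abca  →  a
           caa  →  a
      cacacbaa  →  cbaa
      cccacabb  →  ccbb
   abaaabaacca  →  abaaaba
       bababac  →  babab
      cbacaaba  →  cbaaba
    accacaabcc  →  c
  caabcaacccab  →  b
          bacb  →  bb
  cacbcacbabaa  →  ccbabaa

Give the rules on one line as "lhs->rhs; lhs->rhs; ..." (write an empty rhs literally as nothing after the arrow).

ac->; bc->c; ca->

  | abca => aca => a
  | caa => a
  | cacacbaa => cacbaa => cbaa
  | cccacabb => cccabb => ccbb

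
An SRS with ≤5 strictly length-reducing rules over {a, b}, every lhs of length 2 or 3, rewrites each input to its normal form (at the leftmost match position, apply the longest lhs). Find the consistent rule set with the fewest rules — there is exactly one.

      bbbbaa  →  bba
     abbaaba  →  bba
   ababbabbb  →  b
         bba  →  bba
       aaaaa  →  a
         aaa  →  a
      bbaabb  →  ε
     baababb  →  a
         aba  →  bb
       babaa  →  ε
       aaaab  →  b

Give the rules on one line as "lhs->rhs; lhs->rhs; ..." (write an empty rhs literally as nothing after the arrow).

aa->; ab->; aba->bb; bbb->a

  | bbbbaa => abaa => bba
  | abbaaba => baaba => bba
  | ababbabbb => bbbbabbb => ababbb => bbbbb => abb => b
  | bba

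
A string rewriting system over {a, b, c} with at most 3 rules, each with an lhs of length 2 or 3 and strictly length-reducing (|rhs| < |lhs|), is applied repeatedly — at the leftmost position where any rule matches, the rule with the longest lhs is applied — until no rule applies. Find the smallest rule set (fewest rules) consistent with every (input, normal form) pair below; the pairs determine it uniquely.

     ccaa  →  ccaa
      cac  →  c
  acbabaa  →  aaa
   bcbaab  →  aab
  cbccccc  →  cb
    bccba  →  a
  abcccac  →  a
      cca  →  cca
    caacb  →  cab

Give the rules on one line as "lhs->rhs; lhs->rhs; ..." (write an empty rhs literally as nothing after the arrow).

  | ccaa
  | cac => c
  | acbabaa => babaa => abaa => aaa
  | bcbaab => bbaab => baab => aab

ac->; ba->a; bc->b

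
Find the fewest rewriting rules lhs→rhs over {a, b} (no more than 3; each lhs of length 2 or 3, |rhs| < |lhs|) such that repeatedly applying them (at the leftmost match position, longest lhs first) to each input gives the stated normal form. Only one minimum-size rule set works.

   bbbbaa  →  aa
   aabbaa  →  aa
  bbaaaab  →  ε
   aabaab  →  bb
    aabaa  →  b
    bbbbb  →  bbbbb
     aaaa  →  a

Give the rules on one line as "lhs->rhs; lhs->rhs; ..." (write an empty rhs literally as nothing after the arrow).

  | bbbbaa => bbbaa => bbaa => baa => aa
  | aabbaa => abaa => aa
  | bbaaaab => baaaab => aaaab => bab => ab => ε
  | aabaab => aaab => bb

aaa->b; ab->; ba->a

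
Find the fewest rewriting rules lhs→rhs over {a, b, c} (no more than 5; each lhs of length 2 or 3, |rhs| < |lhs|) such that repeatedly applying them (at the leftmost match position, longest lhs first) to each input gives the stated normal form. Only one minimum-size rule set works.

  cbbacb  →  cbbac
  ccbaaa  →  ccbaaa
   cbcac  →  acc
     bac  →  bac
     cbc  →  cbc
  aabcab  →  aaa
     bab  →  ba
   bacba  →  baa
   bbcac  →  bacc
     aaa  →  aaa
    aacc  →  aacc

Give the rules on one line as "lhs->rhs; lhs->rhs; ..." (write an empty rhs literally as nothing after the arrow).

ab->a; acb->ac; bca->ac; ca->a

  | cbbacb => cbbac
  | ccbaaa
  | cbcac => cacc => acc
  | bac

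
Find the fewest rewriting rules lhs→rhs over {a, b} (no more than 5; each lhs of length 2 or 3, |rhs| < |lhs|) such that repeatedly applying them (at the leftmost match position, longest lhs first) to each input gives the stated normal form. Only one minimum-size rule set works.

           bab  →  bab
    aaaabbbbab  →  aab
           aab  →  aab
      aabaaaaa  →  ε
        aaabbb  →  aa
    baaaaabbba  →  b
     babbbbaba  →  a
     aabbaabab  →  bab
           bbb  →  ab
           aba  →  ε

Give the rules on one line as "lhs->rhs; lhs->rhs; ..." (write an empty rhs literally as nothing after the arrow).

aaa->b; aba->; baa->; bb->a

  | bab
  | aaaabbbbab => babbbbab => baabbab => bbab => aab
  | aab
  | aabaaaaa => aaaaa => baa => ε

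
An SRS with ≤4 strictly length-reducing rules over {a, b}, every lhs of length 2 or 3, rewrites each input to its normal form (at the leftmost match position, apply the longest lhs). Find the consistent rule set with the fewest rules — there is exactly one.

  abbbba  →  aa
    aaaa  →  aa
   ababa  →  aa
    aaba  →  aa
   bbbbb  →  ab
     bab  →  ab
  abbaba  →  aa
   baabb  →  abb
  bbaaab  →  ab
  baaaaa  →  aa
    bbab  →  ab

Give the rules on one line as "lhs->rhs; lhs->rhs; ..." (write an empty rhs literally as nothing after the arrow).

aaa->aa; aab->ab; ba->a; bbb->ab

  | abbbba => aabba => abba => aba => aa
  | aaaa => aaa => aa
  | ababa => aaba => aba => aa
  | aaba => aba => aa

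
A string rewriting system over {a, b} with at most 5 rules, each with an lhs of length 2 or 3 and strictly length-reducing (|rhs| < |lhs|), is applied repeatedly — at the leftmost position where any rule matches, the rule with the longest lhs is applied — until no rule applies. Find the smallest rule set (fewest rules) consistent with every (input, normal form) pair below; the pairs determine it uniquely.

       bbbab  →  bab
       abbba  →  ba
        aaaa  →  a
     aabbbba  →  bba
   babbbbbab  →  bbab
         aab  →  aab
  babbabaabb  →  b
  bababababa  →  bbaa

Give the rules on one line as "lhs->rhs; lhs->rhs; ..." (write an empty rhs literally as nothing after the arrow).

  | bbbab => bab
  | abbba => bbba => ba
  | aaaa => a
  | aabbbba => abbbba => bbbba => bba

aaa->; aba->aa; abb->bb; bbb->b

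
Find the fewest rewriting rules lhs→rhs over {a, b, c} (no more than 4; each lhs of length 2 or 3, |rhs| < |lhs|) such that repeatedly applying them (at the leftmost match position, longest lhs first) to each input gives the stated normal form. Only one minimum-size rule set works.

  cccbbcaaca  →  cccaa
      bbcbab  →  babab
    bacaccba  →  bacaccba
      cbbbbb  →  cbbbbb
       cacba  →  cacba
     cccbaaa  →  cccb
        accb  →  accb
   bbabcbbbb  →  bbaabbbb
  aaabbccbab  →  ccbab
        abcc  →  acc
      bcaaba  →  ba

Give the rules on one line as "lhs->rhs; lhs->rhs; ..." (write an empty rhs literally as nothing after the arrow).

aaa->; bc->a; bcc->cc

  | cccbbcaaca => cccbaaaca => cccbca => cccaa
  | bbcbab => babab
  | bacaccba
  | cbbbbb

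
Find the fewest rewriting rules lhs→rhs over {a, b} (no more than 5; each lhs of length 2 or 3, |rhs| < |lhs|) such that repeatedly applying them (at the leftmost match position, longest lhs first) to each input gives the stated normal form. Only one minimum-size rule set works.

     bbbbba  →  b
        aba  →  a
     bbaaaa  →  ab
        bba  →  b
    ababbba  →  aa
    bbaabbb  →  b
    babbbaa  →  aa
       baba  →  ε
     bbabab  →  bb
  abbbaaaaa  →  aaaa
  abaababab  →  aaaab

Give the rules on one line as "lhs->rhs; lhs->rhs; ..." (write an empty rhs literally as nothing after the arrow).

  | bbbbba => bba => b
  | aba => a
  | bbaaaa => babaa => baa => ab
  | bba => b

abb->aa; ba->; baa->ab; bbb->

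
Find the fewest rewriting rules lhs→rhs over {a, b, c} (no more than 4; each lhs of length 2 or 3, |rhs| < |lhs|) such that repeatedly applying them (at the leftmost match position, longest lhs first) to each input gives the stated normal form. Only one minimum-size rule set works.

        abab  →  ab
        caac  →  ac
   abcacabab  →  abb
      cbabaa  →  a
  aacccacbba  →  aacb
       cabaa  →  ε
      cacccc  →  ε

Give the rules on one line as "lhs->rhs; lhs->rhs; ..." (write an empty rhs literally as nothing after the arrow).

  | abab => ab
  | caac => ac
  | abcacabab => abcabab => abbab => abb
  | cbabaa => cbaa => cca => a

ba->; baa->ca; ca->; cc->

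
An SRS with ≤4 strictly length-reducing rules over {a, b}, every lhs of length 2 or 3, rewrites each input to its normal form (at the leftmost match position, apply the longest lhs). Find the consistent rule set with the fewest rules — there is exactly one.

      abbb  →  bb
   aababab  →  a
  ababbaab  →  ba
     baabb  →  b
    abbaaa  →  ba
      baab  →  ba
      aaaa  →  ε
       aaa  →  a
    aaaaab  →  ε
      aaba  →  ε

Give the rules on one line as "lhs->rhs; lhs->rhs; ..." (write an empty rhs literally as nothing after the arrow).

aa->; aab->a; ab->

  | abbb => bb
  | aababab => aabab => aab => a
  | ababbaab => abbaab => baab => ba
  | baabb => bab => b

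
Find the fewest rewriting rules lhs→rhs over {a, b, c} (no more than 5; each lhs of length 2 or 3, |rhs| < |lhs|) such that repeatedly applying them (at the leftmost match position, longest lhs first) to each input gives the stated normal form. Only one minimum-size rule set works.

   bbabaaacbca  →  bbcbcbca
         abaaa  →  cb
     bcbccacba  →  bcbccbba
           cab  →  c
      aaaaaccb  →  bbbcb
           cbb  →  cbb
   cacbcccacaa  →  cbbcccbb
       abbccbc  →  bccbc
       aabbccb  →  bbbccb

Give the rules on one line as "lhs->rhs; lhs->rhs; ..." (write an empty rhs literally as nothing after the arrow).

  | bbabaaacbca => bbcaacbca => bbcbcbca
  | abaaa => caa => cb
  | bcbccacba => bcbccbba
  | cab => c

aa->b; ab->; aba->c; ac->b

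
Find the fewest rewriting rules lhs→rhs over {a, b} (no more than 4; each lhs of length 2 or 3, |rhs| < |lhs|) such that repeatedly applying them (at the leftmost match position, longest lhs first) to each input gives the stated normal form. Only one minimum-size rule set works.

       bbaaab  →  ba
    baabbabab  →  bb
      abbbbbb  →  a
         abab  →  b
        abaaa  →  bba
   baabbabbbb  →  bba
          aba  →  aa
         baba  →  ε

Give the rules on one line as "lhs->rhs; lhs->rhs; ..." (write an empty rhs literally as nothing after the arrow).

aaa->bb; aab->b; ab->a; baa->

  | bbaaab => bab => ba
  | baabbabab => bbabab => bbaab => bb
  | abbbbbb => abbbbb => abbbb => abbb => abb => ab => a
  | abab => aab => b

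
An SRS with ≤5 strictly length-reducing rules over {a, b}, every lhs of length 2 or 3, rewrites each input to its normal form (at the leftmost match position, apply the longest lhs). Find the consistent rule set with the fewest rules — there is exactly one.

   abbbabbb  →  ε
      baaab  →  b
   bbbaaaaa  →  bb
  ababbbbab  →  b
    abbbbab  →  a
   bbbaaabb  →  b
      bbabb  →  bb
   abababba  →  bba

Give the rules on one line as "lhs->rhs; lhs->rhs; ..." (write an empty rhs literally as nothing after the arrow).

aa->; aaa->bb; bab->; bbb->

  | abbbabbb => aabbb => bbb => ε
  | baaab => bbbb => b
  | bbbaaaaa => aaaaa => bbaa => bb
  | ababbbbab => abbbab => aab => b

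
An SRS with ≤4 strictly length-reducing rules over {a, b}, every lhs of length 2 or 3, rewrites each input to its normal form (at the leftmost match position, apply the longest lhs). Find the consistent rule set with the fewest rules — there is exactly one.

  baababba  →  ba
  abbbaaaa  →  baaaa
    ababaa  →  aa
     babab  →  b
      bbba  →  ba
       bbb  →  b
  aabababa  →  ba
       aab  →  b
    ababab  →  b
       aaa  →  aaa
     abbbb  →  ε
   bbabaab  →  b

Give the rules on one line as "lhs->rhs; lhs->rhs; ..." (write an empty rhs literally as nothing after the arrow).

  | baababba => bababba => abba => bba => ba
  | abbbaaaa => bbbaaaa => baaaa
  | ababaa => babaa => aa
  | babab => ab => b

ab->b; bab->; bb->; bba->ba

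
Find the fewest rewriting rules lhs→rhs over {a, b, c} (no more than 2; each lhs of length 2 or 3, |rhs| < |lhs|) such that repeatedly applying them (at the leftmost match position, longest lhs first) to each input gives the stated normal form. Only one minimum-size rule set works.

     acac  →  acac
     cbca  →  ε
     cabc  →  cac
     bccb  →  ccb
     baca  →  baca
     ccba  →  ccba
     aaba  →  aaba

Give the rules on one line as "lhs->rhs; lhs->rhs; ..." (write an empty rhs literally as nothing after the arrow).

  | acac
  | cbca => cca => ε
  | cabc => cac
  | bccb => ccb

bc->c; cca->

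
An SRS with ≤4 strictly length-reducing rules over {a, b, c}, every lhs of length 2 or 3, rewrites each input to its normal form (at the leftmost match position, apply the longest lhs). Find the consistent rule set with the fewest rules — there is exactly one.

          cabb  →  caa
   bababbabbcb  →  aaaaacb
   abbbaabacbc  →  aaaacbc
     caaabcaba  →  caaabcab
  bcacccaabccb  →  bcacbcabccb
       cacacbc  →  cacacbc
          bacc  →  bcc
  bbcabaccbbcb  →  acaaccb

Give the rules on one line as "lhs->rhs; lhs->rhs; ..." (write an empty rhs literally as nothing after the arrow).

ba->b; bb->a; cca->bc

  | cabb => caa
  | bababbabbcb => bbabbabbcb => aabbabbcb => aaaabbcb => aaaaacb
  | abbbaabacbc => aabaabacbc => aababacbc => aabbacbc => aaaacbc
  | caaabcaba => caaabcab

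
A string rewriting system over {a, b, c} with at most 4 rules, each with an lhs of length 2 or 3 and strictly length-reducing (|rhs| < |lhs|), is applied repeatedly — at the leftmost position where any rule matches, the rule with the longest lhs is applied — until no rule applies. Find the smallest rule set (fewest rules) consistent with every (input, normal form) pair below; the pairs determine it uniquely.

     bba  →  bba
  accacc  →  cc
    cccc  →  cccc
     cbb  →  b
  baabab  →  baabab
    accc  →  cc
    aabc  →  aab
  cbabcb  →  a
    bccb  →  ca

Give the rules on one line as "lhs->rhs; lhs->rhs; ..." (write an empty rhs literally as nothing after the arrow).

  | bba
  | accacc => cacc => cc
  | cccc
  | cbb => b

ac->; bc->b; bcb->ca; cb->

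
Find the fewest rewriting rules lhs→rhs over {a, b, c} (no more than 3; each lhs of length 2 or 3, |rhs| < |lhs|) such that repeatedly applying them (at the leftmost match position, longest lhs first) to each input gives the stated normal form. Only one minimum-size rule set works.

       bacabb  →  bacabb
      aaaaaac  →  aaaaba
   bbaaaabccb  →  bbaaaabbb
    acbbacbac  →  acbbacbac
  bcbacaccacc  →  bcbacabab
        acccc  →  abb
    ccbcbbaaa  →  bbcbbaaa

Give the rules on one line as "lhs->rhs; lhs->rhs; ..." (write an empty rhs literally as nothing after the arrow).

  | bacabb
  | aaaaaac => aaaaba
  | bbaaaabccb => bbaaaabbb
  | acbbacbac

aac->ba; cc->b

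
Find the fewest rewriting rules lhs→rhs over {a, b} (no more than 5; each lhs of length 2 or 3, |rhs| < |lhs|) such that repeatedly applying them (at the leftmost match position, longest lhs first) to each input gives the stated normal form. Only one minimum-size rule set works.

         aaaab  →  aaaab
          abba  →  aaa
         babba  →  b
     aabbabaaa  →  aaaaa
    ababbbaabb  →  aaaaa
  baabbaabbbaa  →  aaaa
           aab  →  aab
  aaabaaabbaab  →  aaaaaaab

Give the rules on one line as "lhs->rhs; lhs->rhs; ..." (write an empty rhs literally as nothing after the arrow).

  | aaaab
  | abba => aaa
  | babba => ba => b
  | aabbabaaa => aaaabaaa => aaaaa

ba->b; baa->; bab->; bb->a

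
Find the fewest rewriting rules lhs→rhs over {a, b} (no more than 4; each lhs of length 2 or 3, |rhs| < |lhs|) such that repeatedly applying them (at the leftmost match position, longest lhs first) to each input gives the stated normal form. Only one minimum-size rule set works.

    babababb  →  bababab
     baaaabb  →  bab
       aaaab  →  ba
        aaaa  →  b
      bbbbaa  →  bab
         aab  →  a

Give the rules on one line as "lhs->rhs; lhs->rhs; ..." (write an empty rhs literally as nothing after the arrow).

  | babababb => bababab
  | baaaabb => bbaabb => baabb => bab
  | aaaab => baab => ba
  | aaaa => baa => bb => b

aa->b; aab->a; bb->b; bbb->ba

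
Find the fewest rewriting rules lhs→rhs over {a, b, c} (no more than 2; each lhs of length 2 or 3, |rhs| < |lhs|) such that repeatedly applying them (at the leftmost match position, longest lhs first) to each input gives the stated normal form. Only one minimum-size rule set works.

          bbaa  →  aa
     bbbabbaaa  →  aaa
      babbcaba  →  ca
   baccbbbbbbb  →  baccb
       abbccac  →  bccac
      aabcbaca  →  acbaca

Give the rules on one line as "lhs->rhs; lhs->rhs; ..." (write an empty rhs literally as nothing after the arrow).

  | bbaa => aa
  | bbbabbaaa => babbaaa => bbaaa => aaa
  | babbcaba => bbcaba => caba => ca
  | baccbbbbbbb => baccbbbbb => baccbbb => baccb

ab->; bb->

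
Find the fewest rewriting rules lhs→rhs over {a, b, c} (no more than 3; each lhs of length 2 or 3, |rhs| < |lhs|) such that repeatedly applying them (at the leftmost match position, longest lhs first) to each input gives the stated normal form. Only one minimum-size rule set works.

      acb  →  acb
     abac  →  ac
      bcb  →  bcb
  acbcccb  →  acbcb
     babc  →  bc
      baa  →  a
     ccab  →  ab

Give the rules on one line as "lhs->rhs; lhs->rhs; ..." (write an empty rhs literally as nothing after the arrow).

  | acb
  | abac => ac
  | bcb
  | acbcccb => acbcb

ba->; cc->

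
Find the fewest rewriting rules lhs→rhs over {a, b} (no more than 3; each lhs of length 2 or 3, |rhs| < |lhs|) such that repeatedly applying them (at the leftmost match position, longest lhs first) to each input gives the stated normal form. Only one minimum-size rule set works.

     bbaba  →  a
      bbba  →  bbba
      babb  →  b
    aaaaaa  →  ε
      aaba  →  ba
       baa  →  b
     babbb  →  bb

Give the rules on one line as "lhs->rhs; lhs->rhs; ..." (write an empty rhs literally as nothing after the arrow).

aa->; ab->; bab->ab

  | bbaba => baba => aba => a
  | bbba
  | babb => abb => b
  | aaaaaa => aaaa => aa => ε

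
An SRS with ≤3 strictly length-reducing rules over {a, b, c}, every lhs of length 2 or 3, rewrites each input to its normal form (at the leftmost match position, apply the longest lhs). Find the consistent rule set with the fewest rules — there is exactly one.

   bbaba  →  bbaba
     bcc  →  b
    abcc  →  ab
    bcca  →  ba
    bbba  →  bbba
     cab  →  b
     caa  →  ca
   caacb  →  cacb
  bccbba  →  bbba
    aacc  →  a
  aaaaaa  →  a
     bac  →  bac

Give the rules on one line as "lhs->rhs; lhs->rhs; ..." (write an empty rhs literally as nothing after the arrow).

aa->a; cab->b; cc->

  | bbaba
  | bcc => b
  | abcc => ab
  | bcca => ba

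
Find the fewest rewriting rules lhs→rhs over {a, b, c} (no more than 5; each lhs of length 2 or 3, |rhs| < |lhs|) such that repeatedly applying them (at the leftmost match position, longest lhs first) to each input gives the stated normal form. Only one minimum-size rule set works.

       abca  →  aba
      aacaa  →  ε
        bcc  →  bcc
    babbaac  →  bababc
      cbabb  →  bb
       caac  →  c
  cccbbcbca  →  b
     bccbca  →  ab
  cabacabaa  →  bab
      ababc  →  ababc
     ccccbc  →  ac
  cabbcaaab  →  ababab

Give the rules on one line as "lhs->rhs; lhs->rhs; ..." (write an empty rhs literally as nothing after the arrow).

aa->; baa->ab; ca->a; cb->a

  | abca => aba
  | aacaa => caa => aa => ε
  | bcc
  | babbaac => bababc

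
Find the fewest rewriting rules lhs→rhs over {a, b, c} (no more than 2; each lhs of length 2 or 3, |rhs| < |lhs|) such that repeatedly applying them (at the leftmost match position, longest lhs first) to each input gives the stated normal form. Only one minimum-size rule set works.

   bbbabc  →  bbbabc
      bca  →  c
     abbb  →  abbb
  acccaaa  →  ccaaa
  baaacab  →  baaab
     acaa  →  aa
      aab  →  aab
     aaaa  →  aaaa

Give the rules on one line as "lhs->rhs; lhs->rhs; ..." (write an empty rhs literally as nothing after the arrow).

  | bbbabc
  | bca => c
  | abbb
  | acccaaa => ccaaa

ac->; bca->c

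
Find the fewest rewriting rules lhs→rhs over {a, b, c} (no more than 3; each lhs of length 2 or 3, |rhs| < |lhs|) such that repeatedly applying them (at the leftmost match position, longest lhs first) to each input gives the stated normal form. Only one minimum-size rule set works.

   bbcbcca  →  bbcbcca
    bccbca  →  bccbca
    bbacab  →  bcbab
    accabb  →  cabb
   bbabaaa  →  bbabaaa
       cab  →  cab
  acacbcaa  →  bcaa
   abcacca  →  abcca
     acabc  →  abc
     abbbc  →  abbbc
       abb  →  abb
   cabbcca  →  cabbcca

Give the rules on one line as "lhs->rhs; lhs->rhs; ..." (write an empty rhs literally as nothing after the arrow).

  | bbcbcca
  | bccbca
  | bbacab => bcbab
  | accabb => cabb

ac->; bac->cb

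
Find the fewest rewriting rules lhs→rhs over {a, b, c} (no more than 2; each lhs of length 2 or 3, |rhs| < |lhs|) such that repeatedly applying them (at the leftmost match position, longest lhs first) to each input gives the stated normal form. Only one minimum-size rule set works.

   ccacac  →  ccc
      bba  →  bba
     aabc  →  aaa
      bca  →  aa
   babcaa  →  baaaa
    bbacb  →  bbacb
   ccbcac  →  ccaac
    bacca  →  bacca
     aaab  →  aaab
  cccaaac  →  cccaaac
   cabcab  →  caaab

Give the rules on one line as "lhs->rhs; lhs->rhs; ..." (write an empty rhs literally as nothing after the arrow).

  | ccacac => ccc
  | bba
  | aabc => aaa
  | bca => aa

aca->; bc->a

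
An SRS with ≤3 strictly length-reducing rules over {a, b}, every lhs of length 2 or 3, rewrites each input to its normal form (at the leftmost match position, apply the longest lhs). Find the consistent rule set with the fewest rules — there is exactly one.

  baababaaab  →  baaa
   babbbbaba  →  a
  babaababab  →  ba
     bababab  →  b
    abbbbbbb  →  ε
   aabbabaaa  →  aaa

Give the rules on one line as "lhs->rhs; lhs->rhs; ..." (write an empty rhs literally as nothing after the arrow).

ab->; bb->

  | baababaaab => baabaaab => baaaab => baaa
  | babbbbaba => bbbbaba => bbaba => aba => a
  | babaababab => baababab => baabab => baab => ba
  | bababab => babab => bab => b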